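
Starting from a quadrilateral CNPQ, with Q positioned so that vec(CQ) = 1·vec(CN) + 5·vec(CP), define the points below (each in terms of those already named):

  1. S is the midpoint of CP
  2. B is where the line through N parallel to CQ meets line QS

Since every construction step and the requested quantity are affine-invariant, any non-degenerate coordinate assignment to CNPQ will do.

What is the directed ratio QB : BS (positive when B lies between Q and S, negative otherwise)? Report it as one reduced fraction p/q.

Set C = (0, 0), N = (1, 0), P = (0, 1), Q = (1, 5); any affine frame gives the same invariant.
1. S is the midpoint of CP ⇒ S = (0, 1/2)
2. B is where the line through N parallel to CQ meets line QS ⇒ B = (11, 50)
B = Q + t·(S−Q) with t = -10, so QB:BS = t:(1−t) = -10:11

QB:BS = -10/11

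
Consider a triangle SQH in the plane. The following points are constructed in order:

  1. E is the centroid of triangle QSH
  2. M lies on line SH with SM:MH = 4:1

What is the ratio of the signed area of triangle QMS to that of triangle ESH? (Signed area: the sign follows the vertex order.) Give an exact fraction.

[QMS]:[ESH] = -12/5

Choose coordinates S = (0, 0), Q = (1, 0), H = (0, 1).
1. E is the centroid of triangle QSH ⇒ E = (1/3, 1/3)
2. M lies on line SH with SM:MH = 4:1 ⇒ M = (0, 4/5)
2·[QMS] = 4/5, 2·[ESH] = -1/3
[QMS]:[ESH] = 4/5:-1/3 = -12/5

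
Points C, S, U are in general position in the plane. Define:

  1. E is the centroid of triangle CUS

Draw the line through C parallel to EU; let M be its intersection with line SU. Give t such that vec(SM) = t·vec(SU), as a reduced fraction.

Choose coordinates C = (0, 0), S = (1, 0), U = (0, 1).
1. E is the centroid of triangle CUS ⇒ E = (1/3, 1/3)
through C parallel to EU: direction (-1/3, 2/3); meets SU at M = (-1, 2)
M = S + t·(U−S) with t = 2

t = 2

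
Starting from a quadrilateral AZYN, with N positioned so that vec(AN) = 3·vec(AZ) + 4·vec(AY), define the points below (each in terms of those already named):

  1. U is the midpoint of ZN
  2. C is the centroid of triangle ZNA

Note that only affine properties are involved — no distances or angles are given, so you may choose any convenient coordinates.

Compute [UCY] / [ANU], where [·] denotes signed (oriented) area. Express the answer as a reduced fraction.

[UCY]:[ANU] = 1/3

Assign A = (0, 0), Z = (1, 0), Y = (0, 1), N = (3, 4) — the answer is frame-independent, so this choice is without loss of generality.
1. U is the midpoint of ZN ⇒ U = (2, 2)
2. C is the centroid of triangle ZNA ⇒ C = (4/3, 4/3)
2·[UCY] = -2/3, 2·[ANU] = -2
[UCY]:[ANU] = -2/3:-2 = 1/3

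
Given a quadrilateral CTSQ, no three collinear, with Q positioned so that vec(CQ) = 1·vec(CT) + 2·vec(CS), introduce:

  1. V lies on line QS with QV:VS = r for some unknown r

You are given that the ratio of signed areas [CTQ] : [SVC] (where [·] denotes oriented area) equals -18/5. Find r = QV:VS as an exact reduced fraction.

r = 4/5

Assign C = (0, 0), T = (1, 0), S = (0, 1), Q = (1, 2) — the answer is frame-independent, so this choice is without loss of generality.
1. With QV:VS = r, write λ = r/(r+1) so V = Q + λ·(S−Q); V is affine-linear in λ
Every point depending on V is an affine combination of V and λ-independent points, so each such coordinate is linear in λ; the λ² term in each signed area is a multiple of (S−Q)×(S−Q) = 0, so 2·[CTQ] and 2·[SVC] are each linear in λ. Evaluating at λ=0 and λ=1:
  2·[CTQ] = 2,   2·[SVC] = λ − 1
So [CTQ]:[SVC] = (2) / (λ − 1). Setting this equal to -18/5:
  2 = -18/5·(λ − 1)  ⇒  λ = 4/9
Then r = λ/(1−λ) = (4/9)/(5/9) = 4/5. Check: with r = 4/5, V = (5/9, 14/9) and [CTQ]:[SVC] = -18/5 as required.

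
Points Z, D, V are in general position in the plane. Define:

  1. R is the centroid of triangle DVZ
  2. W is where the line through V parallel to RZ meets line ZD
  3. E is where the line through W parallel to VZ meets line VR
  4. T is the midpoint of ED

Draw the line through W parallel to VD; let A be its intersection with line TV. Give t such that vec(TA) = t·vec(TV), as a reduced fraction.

t = 5

Work in coordinates with Z = (0, 0), D = (1, 0), V = (0, 1).
1. R is the centroid of triangle DVZ ⇒ R = (1/3, 1/3)
2. W is where the line through V parallel to RZ meets line ZD ⇒ W = (-1, 0)
3. E is where the line through W parallel to VZ meets line VR ⇒ E = (-1, 3)
4. T is the midpoint of ED ⇒ T = (0, 3/2)
through W parallel to VD: direction (1, -1); meets TV at A = (0, -1)
A = T + t·(V−T) with t = 5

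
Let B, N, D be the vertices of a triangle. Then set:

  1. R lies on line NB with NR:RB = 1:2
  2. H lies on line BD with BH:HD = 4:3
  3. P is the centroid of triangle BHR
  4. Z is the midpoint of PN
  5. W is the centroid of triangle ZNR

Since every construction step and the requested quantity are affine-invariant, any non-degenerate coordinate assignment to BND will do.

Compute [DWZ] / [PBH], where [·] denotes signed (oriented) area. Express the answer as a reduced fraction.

Assign B = (0, 0), N = (1, 0), D = (0, 1) — the answer is frame-independent, so this choice is without loss of generality.
1. R lies on line NB with NR:RB = 1:2 ⇒ R = (2/3, 0)
2. H lies on line BD with BH:HD = 4:3 ⇒ H = (0, 4/7)
3. P is the centroid of triangle BHR ⇒ P = (2/9, 4/21)
4. Z is the midpoint of PN ⇒ Z = (11/18, 2/21)
5. W is the centroid of triangle ZNR ⇒ W = (41/54, 2/63)
2·[DWZ] = -2/21, 2·[PBH] = -8/63
[DWZ]:[PBH] = -2/21:-8/63 = 3/4

[DWZ]:[PBH] = 3/4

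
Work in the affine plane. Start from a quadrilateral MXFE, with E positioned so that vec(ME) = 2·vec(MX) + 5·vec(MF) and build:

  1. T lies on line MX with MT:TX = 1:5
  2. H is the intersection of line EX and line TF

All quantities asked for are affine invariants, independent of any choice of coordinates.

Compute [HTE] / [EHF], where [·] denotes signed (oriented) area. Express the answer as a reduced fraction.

[HTE]:[EHF] = 25/36

Set M = (0, 0), X = (1, 0), F = (0, 1), E = (2, 5); any affine frame gives the same invariant.
1. T lies on line MX with MT:TX = 1:5 ⇒ T = (1/6, 0)
2. H is the intersection of line EX and line TF ⇒ H = (6/11, -25/11)
2·[HTE] = -200/33, 2·[EHF] = -96/11
[HTE]:[EHF] = -200/33:-96/11 = 25/36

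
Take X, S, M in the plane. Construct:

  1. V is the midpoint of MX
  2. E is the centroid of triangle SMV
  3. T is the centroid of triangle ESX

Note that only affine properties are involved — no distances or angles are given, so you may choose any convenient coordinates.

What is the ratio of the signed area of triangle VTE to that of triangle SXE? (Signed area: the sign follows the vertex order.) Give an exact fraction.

[VTE]:[SXE] = -2/9

Work in coordinates with X = (0, 0), S = (1, 0), M = (0, 1).
1. V is the midpoint of MX ⇒ V = (0, 1/2)
2. E is the centroid of triangle SMV ⇒ E = (1/3, 1/2)
3. T is the centroid of triangle ESX ⇒ T = (4/9, 1/6)
2·[VTE] = 1/9, 2·[SXE] = -1/2
[VTE]:[SXE] = 1/9:-1/2 = -2/9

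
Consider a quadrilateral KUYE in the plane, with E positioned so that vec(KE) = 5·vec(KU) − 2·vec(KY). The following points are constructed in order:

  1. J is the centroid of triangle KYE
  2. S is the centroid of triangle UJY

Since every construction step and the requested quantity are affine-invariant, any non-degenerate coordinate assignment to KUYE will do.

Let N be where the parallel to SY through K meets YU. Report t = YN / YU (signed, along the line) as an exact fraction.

t = 8

Assign K = (0, 0), U = (1, 0), Y = (0, 1), E = (5, -2) — the answer is frame-independent, so this choice is without loss of generality.
1. J is the centroid of triangle KYE ⇒ J = (5/3, -1/3)
2. S is the centroid of triangle UJY ⇒ S = (8/9, 2/9)
through K parallel to SY: direction (-8/9, 7/9); meets YU at N = (8, -7)
N = Y + t·(U−Y) with t = 8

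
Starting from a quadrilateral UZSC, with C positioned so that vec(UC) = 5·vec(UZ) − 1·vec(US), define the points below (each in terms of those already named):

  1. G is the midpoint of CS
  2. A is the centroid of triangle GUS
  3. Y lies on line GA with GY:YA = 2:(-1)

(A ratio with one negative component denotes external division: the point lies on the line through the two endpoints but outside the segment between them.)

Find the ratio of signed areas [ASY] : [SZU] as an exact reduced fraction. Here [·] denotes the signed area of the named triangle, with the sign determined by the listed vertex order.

Assign U = (0, 0), Z = (1, 0), S = (0, 1), C = (5, -1) — the answer is frame-independent, so this choice is without loss of generality.
1. G is the midpoint of CS ⇒ G = (5/2, 0)
2. A is the centroid of triangle GUS ⇒ A = (5/6, 1/3)
3. Y lies on line GA with GY:YA = 2:(-1) ⇒ Y = (-5/6, 2/3)
2·[ASY] = 5/6, 2·[SZU] = -1
[ASY]:[SZU] = 5/6:-1 = -5/6

[ASY]:[SZU] = -5/6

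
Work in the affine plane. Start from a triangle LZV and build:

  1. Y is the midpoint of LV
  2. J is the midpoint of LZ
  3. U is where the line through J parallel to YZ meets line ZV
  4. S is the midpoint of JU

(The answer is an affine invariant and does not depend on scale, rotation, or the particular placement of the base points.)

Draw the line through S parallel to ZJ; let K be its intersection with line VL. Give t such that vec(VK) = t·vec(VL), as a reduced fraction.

t = 5/4

Assign L = (0, 0), Z = (1, 0), V = (0, 1) — the answer is frame-independent, so this choice is without loss of generality.
1. Y is the midpoint of LV ⇒ Y = (0, 1/2)
2. J is the midpoint of LZ ⇒ J = (1/2, 0)
3. U is where the line through J parallel to YZ meets line ZV ⇒ U = (3/2, -1/2)
4. S is the midpoint of JU ⇒ S = (1, -1/4)
through S parallel to ZJ: direction (-1/2, 0); meets VL at K = (0, -1/4)
K = V + t·(L−V) with t = 5/4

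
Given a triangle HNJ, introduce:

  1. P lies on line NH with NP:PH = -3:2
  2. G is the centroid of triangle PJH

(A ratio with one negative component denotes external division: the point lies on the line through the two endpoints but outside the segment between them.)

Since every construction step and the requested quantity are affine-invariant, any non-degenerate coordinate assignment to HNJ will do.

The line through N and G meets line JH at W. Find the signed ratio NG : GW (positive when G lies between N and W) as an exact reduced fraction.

Choose coordinates H = (0, 0), N = (1, 0), J = (0, 1).
1. P lies on line NH with NP:PH = -3:2 ⇒ P = (-2, 0)
2. G is the centroid of triangle PJH ⇒ G = (-2/3, 1/3)
line NG meets JH at W = (0, 1/5)
G = N + t·(W−N) with t = 5/3, so NG:GW = 5/3:-2/3

NG:GW = -5/2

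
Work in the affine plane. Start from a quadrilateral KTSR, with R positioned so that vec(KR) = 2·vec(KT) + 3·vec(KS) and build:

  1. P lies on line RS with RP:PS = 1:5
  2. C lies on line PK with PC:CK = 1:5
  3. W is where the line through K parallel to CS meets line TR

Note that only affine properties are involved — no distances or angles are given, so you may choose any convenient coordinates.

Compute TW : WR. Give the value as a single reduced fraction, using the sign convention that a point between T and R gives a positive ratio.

TW:WR = 22/31

Set K = (0, 0), T = (1, 0), S = (0, 1), R = (2, 3); any affine frame gives the same invariant.
1. P lies on line RS with RP:PS = 1:5 ⇒ P = (5/3, 8/3)
2. C lies on line PK with PC:CK = 1:5 ⇒ C = (25/18, 20/9)
3. W is where the line through K parallel to CS meets line TR ⇒ W = (75/53, 66/53)
W = T + t·(R−T) with t = 22/53, so TW:WR = t:(1−t) = 22/53:31/53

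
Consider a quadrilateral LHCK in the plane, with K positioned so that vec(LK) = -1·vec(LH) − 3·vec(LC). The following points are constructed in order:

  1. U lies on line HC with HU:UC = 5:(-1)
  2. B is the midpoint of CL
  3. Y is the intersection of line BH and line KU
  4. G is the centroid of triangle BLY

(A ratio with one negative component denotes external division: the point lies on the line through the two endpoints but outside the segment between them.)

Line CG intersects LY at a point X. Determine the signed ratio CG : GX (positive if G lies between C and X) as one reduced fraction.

Assign L = (0, 0), H = (1, 0), C = (0, 1), K = (-1, -3) — the answer is frame-independent, so this choice is without loss of generality.
1. U lies on line HC with HU:UC = 5:(-1) ⇒ U = (-1/4, 5/4)
2. B is the midpoint of CL ⇒ B = (0, 1/2)
3. Y is the intersection of line BH and line KU ⇒ Y = (-13/37, 25/37)
4. G is the centroid of triangle BLY ⇒ G = (-13/111, 29/74)
line CG meets LY at X = (-26/185, 10/37)
G = C + t·(X−C) with t = 5/6, so CG:GX = 5/6:1/6

CG:GX = 5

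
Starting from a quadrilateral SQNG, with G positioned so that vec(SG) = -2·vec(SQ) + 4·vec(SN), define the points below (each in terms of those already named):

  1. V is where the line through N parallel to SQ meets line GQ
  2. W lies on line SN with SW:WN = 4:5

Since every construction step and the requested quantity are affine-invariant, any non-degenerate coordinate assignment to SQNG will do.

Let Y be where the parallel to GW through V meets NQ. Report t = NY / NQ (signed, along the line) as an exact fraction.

t = 4/7

Work in coordinates with S = (0, 0), Q = (1, 0), N = (0, 1), G = (-2, 4).
1. V is where the line through N parallel to SQ meets line GQ ⇒ V = (1/4, 1)
2. W lies on line SN with SW:WN = 4:5 ⇒ W = (0, 4/9)
through V parallel to GW: direction (2, -32/9); meets NQ at Y = (4/7, 3/7)
Y = N + t·(Q−N) with t = 4/7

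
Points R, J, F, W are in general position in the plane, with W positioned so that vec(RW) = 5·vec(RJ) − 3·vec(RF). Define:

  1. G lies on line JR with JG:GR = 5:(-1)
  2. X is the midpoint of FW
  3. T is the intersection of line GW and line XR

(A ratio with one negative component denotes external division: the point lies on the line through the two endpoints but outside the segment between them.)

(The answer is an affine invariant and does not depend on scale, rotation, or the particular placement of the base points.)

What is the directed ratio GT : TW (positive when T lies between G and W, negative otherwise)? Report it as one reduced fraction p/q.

GT:TW = -1/10

Assign R = (0, 0), J = (1, 0), F = (0, 1), W = (5, -3) — the answer is frame-independent, so this choice is without loss of generality.
1. G lies on line JR with JG:GR = 5:(-1) ⇒ G = (-1/4, 0)
2. X is the midpoint of FW ⇒ X = (5/2, -1)
3. T is the intersection of line GW and line XR ⇒ T = (-5/6, 1/3)
T = G + t·(W−G) with t = -1/9, so GT:TW = t:(1−t) = -1/9:10/9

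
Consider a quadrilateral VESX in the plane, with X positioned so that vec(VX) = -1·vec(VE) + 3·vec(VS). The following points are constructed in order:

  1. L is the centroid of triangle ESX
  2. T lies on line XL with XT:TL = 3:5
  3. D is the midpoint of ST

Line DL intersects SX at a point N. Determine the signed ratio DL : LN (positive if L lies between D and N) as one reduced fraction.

Choose coordinates V = (0, 0), E = (1, 0), S = (0, 1), X = (-1, 3).
1. L is the centroid of triangle ESX ⇒ L = (0, 4/3)
2. T lies on line XL with XT:TL = 3:5 ⇒ T = (-5/8, 19/8)
3. D is the midpoint of ST ⇒ D = (-5/16, 27/16)
line DL meets SX at N = (-5/13, 23/13)
L = D + t·(N−D) with t = -13/3, so DL:LN = -13/3:16/3

DL:LN = -13/16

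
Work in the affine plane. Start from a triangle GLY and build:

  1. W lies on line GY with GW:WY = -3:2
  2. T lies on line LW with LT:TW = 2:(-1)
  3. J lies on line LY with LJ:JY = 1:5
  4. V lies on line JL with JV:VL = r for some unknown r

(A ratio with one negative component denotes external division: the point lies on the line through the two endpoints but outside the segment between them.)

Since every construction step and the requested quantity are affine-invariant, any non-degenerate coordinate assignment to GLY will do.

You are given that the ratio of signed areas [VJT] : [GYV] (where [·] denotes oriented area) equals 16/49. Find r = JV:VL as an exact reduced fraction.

Choose coordinates G = (0, 0), L = (1, 0), Y = (0, 1).
1. W lies on line GY with GW:WY = -3:2 ⇒ W = (0, 3)
2. T lies on line LW with LT:TW = 2:(-1) ⇒ T = (-1, 6)
3. J lies on line LY with LJ:JY = 1:5 ⇒ J = (5/6, 1/6)
4. With JV:VL = r, write λ = r/(r+1) so V = J + λ·(L−J); V is affine-linear in λ
Every point depending on V is an affine combination of V and λ-independent points, so each such coordinate is linear in λ; the λ² term in each signed area is a multiple of (L−J)×(L−J) = 0, so 2·[VJT] and 2·[GYV] are each linear in λ. Evaluating at λ=0 and λ=1:
  2·[VJT] = -2/3·λ,   2·[GYV] = -1/6·λ − 5/6
So [VJT]:[GYV] = (-2/3·λ) / (-1/6·λ − 5/6). Setting this equal to 16/49:
  -2/3·λ = 16/49·(-1/6·λ − 5/6)  ⇒  λ = 4/9
Then r = λ/(1−λ) = (4/9)/(5/9) = 4/5. Check: with r = 4/5, V = (49/54, 5/54) and [VJT]:[GYV] = 16/49 as required.

r = 4/5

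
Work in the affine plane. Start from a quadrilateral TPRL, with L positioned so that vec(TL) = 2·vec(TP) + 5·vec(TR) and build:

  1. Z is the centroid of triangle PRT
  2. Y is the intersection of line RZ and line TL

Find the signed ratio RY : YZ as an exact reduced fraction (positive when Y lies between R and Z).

RY:YZ = 2

Choose coordinates T = (0, 0), P = (1, 0), R = (0, 1), L = (2, 5).
1. Z is the centroid of triangle PRT ⇒ Z = (1/3, 1/3)
2. Y is the intersection of line RZ and line TL ⇒ Y = (2/9, 5/9)
Y = R + t·(Z−R) with t = 2/3, so RY:YZ = t:(1−t) = 2/3:1/3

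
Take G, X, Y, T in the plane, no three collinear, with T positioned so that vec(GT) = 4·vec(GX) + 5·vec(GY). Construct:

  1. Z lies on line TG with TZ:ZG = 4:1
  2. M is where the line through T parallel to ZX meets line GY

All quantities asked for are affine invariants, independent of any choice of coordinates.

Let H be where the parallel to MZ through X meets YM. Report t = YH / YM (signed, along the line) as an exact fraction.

Work in coordinates with G = (0, 0), X = (1, 0), Y = (0, 1), T = (4, 5).
1. Z lies on line TG with TZ:ZG = 4:1 ⇒ Z = (4/5, 1)
2. M is where the line through T parallel to ZX meets line GY ⇒ M = (0, 25)
through X parallel to MZ: direction (4/5, -24); meets YM at H = (0, 30)
H = Y + t·(M−Y) with t = 29/24

t = 29/24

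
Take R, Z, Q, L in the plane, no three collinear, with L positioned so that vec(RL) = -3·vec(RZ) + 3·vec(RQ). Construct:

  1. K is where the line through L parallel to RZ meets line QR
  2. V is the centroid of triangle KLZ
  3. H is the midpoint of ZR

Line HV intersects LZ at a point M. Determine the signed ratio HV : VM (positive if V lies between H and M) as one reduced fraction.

HV:VM = -3/2

Assign R = (0, 0), Z = (1, 0), Q = (0, 1), L = (-3, 3) — the answer is frame-independent, so this choice is without loss of generality.
1. K is where the line through L parallel to RZ meets line QR ⇒ K = (0, 3)
2. V is the centroid of triangle KLZ ⇒ V = (-2/3, 2)
3. H is the midpoint of ZR ⇒ H = (1/2, 0)
line HV meets LZ at M = (1/9, 2/3)
V = H + t·(M−H) with t = 3, so HV:VM = 3:-2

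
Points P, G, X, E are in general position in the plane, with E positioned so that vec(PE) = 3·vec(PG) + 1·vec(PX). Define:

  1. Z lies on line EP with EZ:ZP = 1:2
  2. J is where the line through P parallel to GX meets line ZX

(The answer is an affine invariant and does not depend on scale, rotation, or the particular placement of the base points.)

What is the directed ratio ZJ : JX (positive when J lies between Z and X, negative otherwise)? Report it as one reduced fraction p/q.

Set P = (0, 0), G = (1, 0), X = (0, 1), E = (3, 1); any affine frame gives the same invariant.
1. Z lies on line EP with EZ:ZP = 1:2 ⇒ Z = (2, 2/3)
2. J is where the line through P parallel to GX meets line ZX ⇒ J = (-6/5, 6/5)
J = Z + t·(X−Z) with t = 8/5, so ZJ:JX = t:(1−t) = 8/5:-3/5

ZJ:JX = -8/3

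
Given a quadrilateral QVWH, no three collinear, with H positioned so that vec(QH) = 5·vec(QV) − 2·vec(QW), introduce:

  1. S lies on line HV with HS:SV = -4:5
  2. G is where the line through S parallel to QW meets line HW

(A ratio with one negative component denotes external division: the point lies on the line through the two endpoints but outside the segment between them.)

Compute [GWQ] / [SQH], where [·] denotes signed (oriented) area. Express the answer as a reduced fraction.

[GWQ]:[SQH] = -21/8

Assign Q = (0, 0), V = (1, 0), W = (0, 1), H = (5, -2) — the answer is frame-independent, so this choice is without loss of generality.
1. S lies on line HV with HS:SV = -4:5 ⇒ S = (21, -10)
2. G is where the line through S parallel to QW meets line HW ⇒ G = (21, -58/5)
2·[GWQ] = 21, 2·[SQH] = -8
[GWQ]:[SQH] = 21:-8 = -21/8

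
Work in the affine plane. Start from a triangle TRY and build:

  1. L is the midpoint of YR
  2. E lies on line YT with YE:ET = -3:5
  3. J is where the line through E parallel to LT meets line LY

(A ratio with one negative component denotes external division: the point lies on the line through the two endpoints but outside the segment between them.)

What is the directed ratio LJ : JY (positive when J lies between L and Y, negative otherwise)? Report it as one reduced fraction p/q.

Set T = (0, 0), R = (1, 0), Y = (0, 1); any affine frame gives the same invariant.
1. L is the midpoint of YR ⇒ L = (1/2, 1/2)
2. E lies on line YT with YE:ET = -3:5 ⇒ E = (0, 5/2)
3. J is where the line through E parallel to LT meets line LY ⇒ J = (-3/4, 7/4)
J = L + t·(Y−L) with t = 5/2, so LJ:JY = t:(1−t) = 5/2:-3/2

LJ:JY = -5/3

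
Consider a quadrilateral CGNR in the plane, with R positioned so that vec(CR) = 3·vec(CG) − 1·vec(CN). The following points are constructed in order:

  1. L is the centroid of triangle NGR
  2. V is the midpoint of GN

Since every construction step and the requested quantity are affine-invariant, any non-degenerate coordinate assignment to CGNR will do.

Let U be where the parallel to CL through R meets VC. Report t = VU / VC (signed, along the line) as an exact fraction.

Choose coordinates C = (0, 0), G = (1, 0), N = (0, 1), R = (3, -1).
1. L is the centroid of triangle NGR ⇒ L = (4/3, 0)
2. V is the midpoint of GN ⇒ V = (1/2, 1/2)
through R parallel to CL: direction (4/3, 0); meets VC at U = (-1, -1)
U = V + t·(C−V) with t = 3

t = 3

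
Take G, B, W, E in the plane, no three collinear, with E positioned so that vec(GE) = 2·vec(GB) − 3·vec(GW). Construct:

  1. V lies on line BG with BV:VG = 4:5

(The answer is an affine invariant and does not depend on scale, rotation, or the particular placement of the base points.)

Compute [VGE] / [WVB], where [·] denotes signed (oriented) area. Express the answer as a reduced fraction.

Assign G = (0, 0), B = (1, 0), W = (0, 1), E = (2, -3) — the answer is frame-independent, so this choice is without loss of generality.
1. V lies on line BG with BV:VG = 4:5 ⇒ V = (5/9, 0)
2·[VGE] = 5/3, 2·[WVB] = 4/9
[VGE]:[WVB] = 5/3:4/9 = 15/4

[VGE]:[WVB] = 15/4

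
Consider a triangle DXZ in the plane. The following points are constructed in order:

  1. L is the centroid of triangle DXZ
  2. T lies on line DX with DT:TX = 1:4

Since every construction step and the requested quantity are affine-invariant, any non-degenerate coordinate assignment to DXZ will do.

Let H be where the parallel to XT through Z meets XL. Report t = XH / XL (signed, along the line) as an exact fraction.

Work in coordinates with D = (0, 0), X = (1, 0), Z = (0, 1).
1. L is the centroid of triangle DXZ ⇒ L = (1/3, 1/3)
2. T lies on line DX with DT:TX = 1:4 ⇒ T = (1/5, 0)
through Z parallel to XT: direction (-4/5, 0); meets XL at H = (-1, 1)
H = X + t·(L−X) with t = 3

t = 3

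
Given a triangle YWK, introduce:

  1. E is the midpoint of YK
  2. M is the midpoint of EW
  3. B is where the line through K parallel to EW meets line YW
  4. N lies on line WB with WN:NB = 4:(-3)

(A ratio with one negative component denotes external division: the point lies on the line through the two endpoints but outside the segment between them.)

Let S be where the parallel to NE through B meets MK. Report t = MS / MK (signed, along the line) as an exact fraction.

Set Y = (0, 0), W = (1, 0), K = (0, 1); any affine frame gives the same invariant.
1. E is the midpoint of YK ⇒ E = (0, 1/2)
2. M is the midpoint of EW ⇒ M = (1/2, 1/4)
3. B is where the line through K parallel to EW meets line YW ⇒ B = (2, 0)
4. N lies on line WB with WN:NB = 4:(-3) ⇒ N = (5, 0)
through B parallel to NE: direction (-5, 1/2); meets MK at S = (4/7, 1/7)
S = M + t·(K−M) with t = -1/7

t = -1/7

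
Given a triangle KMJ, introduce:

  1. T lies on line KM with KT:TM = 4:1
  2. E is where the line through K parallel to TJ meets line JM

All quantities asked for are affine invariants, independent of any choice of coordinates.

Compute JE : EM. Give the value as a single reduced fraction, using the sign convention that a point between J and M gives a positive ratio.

Set K = (0, 0), M = (1, 0), J = (0, 1); any affine frame gives the same invariant.
1. T lies on line KM with KT:TM = 4:1 ⇒ T = (4/5, 0)
2. E is where the line through K parallel to TJ meets line JM ⇒ E = (-4, 5)
E = J + t·(M−J) with t = -4, so JE:EM = t:(1−t) = -4:5

JE:EM = -4/5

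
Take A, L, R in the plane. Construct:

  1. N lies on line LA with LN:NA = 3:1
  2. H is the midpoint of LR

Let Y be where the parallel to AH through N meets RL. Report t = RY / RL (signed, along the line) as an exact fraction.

Work in coordinates with A = (0, 0), L = (1, 0), R = (0, 1).
1. N lies on line LA with LN:NA = 3:1 ⇒ N = (1/4, 0)
2. H is the midpoint of LR ⇒ H = (1/2, 1/2)
through N parallel to AH: direction (1/2, 1/2); meets RL at Y = (5/8, 3/8)
Y = R + t·(L−R) with t = 5/8

t = 5/8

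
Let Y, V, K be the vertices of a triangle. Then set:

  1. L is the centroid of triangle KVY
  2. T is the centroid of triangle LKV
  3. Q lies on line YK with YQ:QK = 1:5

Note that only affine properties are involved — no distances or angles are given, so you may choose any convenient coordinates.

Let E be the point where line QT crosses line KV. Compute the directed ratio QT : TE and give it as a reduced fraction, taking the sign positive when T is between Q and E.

Set Y = (0, 0), V = (1, 0), K = (0, 1); any affine frame gives the same invariant.
1. L is the centroid of triangle KVY ⇒ L = (1/3, 1/3)
2. T is the centroid of triangle LKV ⇒ T = (4/9, 4/9)
3. Q lies on line YK with YQ:QK = 1:5 ⇒ Q = (0, 1/6)
line QT meets KV at E = (20/39, 19/39)
T = Q + t·(E−Q) with t = 13/15, so QT:TE = 13/15:2/15

QT:TE = 13/2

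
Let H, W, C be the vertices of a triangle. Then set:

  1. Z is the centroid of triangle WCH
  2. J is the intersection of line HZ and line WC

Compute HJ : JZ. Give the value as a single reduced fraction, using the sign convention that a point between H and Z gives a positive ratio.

Choose coordinates H = (0, 0), W = (1, 0), C = (0, 1).
1. Z is the centroid of triangle WCH ⇒ Z = (1/3, 1/3)
2. J is the intersection of line HZ and line WC ⇒ J = (1/2, 1/2)
J = H + t·(Z−H) with t = 3/2, so HJ:JZ = t:(1−t) = 3/2:-1/2

HJ:JZ = -3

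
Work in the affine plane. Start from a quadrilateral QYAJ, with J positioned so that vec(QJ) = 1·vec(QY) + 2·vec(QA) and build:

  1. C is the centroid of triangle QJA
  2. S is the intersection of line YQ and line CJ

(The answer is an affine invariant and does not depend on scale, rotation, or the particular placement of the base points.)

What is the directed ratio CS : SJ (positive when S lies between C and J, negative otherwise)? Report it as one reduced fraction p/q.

Work in coordinates with Q = (0, 0), Y = (1, 0), A = (0, 1), J = (1, 2).
1. C is the centroid of triangle QJA ⇒ C = (1/3, 1)
2. S is the intersection of line YQ and line CJ ⇒ S = (-1/3, 0)
S = C + t·(J−C) with t = -1, so CS:SJ = t:(1−t) = -1:2

CS:SJ = -1/2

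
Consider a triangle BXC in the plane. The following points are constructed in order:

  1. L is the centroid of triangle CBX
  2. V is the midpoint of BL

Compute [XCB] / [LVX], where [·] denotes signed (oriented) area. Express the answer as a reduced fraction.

Assign B = (0, 0), X = (1, 0), C = (0, 1) — the answer is frame-independent, so this choice is without loss of generality.
1. L is the centroid of triangle CBX ⇒ L = (1/3, 1/3)
2. V is the midpoint of BL ⇒ V = (1/6, 1/6)
2·[XCB] = 1, 2·[LVX] = 1/6
[XCB]:[LVX] = 1:1/6 = 6

[XCB]:[LVX] = 6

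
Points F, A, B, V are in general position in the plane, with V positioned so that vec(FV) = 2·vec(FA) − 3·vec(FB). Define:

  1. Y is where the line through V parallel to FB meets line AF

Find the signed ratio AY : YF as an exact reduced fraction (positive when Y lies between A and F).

AY:YF = -1/2

Choose coordinates F = (0, 0), A = (1, 0), B = (0, 1), V = (2, -3).
1. Y is where the line through V parallel to FB meets line AF ⇒ Y = (2, 0)
Y = A + t·(F−A) with t = -1, so AY:YF = t:(1−t) = -1:2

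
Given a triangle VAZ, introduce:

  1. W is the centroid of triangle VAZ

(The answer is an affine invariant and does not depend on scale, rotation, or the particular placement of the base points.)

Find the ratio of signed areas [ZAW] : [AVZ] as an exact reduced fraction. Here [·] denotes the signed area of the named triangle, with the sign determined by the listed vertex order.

Choose coordinates V = (0, 0), A = (1, 0), Z = (0, 1).
1. W is the centroid of triangle VAZ ⇒ W = (1/3, 1/3)
2·[ZAW] = -1/3, 2·[AVZ] = -1
[ZAW]:[AVZ] = -1/3:-1 = 1/3

[ZAW]:[AVZ] = 1/3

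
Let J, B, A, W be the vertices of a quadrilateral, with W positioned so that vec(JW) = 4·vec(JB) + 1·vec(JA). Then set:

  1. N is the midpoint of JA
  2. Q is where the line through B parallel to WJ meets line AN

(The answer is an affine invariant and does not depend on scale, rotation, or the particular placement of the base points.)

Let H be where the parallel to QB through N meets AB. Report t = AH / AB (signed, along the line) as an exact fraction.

t = 2/5

Set J = (0, 0), B = (1, 0), A = (0, 1), W = (4, 1); any affine frame gives the same invariant.
1. N is the midpoint of JA ⇒ N = (0, 1/2)
2. Q is where the line through B parallel to WJ meets line AN ⇒ Q = (0, -1/4)
through N parallel to QB: direction (1, 1/4); meets AB at H = (2/5, 3/5)
H = A + t·(B−A) with t = 2/5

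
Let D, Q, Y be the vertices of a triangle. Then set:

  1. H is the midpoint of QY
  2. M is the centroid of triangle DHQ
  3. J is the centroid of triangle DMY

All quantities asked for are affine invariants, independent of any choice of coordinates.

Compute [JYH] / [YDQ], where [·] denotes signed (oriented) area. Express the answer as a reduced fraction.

[JYH]:[YDQ] = -2/9

Assign D = (0, 0), Q = (1, 0), Y = (0, 1) — the answer is frame-independent, so this choice is without loss of generality.
1. H is the midpoint of QY ⇒ H = (1/2, 1/2)
2. M is the centroid of triangle DHQ ⇒ M = (1/2, 1/6)
3. J is the centroid of triangle DMY ⇒ J = (1/6, 7/18)
2·[JYH] = -2/9, 2·[YDQ] = 1
[JYH]:[YDQ] = -2/9:1 = -2/9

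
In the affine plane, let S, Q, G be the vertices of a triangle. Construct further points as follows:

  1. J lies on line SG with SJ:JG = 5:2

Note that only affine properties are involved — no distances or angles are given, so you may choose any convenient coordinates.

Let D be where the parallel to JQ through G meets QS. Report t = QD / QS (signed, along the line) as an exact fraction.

t = -2/5

Work in coordinates with S = (0, 0), Q = (1, 0), G = (0, 1).
1. J lies on line SG with SJ:JG = 5:2 ⇒ J = (0, 5/7)
through G parallel to JQ: direction (1, -5/7); meets QS at D = (7/5, 0)
D = Q + t·(S−Q) with t = -2/5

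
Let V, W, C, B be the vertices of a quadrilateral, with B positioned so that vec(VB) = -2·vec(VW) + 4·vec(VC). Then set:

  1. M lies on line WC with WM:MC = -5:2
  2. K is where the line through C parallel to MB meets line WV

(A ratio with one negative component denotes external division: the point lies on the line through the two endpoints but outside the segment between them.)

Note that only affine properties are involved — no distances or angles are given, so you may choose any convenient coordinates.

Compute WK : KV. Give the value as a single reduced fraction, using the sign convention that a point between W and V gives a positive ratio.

WK:KV = 3/4

Set V = (0, 0), W = (1, 0), C = (0, 1), B = (-2, 4); any affine frame gives the same invariant.
1. M lies on line WC with WM:MC = -5:2 ⇒ M = (-2/3, 5/3)
2. K is where the line through C parallel to MB meets line WV ⇒ K = (4/7, 0)
K = W + t·(V−W) with t = 3/7, so WK:KV = t:(1−t) = 3/7:4/7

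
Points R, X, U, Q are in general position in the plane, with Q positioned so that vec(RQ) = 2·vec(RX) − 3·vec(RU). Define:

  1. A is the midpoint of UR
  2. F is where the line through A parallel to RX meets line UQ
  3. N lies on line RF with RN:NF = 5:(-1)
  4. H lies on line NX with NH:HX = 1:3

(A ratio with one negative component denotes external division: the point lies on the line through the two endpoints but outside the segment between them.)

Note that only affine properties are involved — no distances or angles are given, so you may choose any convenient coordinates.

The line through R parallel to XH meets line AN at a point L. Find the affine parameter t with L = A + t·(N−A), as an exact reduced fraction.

Work in coordinates with R = (0, 0), X = (1, 0), U = (0, 1), Q = (2, -3).
1. A is the midpoint of UR ⇒ A = (0, 1/2)
2. F is where the line through A parallel to RX meets line UQ ⇒ F = (1/4, 1/2)
3. N lies on line RF with RN:NF = 5:(-1) ⇒ N = (5/16, 5/8)
4. H lies on line NX with NH:HX = 1:3 ⇒ H = (31/64, 15/32)
through R parallel to XH: direction (-33/64, 15/32); meets AN at L = (-55/144, 25/72)
L = A + t·(N−A) with t = -11/9

t = -11/9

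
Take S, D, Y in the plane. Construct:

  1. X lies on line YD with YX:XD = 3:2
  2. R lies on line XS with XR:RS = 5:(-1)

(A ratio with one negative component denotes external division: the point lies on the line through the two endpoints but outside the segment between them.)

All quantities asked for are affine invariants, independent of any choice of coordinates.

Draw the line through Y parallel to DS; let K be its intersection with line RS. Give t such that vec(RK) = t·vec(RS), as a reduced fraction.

t = 11

Assign S = (0, 0), D = (1, 0), Y = (0, 1) — the answer is frame-independent, so this choice is without loss of generality.
1. X lies on line YD with YX:XD = 3:2 ⇒ X = (3/5, 2/5)
2. R lies on line XS with XR:RS = 5:(-1) ⇒ R = (-3/20, -1/10)
through Y parallel to DS: direction (-1, 0); meets RS at K = (3/2, 1)
K = R + t·(S−R) with t = 11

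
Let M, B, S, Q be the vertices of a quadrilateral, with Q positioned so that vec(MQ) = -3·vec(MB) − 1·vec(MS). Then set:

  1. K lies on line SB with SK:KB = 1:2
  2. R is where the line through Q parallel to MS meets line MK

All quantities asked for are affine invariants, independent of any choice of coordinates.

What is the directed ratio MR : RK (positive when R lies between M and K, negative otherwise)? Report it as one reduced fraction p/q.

MR:RK = -9/10

Assign M = (0, 0), B = (1, 0), S = (0, 1), Q = (-3, -1) — the answer is frame-independent, so this choice is without loss of generality.
1. K lies on line SB with SK:KB = 1:2 ⇒ K = (1/3, 2/3)
2. R is where the line through Q parallel to MS meets line MK ⇒ R = (-3, -6)
R = M + t·(K−M) with t = -9, so MR:RK = t:(1−t) = -9:10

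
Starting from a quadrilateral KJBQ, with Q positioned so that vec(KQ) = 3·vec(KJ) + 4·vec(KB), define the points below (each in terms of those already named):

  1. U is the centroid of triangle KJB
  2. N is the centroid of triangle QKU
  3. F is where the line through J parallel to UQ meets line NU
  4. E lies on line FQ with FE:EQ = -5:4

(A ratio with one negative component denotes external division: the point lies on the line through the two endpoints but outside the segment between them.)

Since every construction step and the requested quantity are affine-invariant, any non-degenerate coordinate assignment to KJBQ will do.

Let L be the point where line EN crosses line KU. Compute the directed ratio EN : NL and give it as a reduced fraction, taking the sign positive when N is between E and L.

Choose coordinates K = (0, 0), J = (1, 0), B = (0, 1), Q = (3, 4).
1. U is the centroid of triangle KJB ⇒ U = (1/3, 1/3)
2. N is the centroid of triangle QKU ⇒ N = (10/9, 13/9)
3. F is where the line through J parallel to UQ meets line NU ⇒ F = (-23, -33)
4. E lies on line FQ with FE:EQ = -5:4 ⇒ E = (107, 152)
line EN meets KU at L = (43/134, 43/134)
N = E + t·(L−E) with t = 134/135, so EN:NL = 134/135:1/135

EN:NL = 134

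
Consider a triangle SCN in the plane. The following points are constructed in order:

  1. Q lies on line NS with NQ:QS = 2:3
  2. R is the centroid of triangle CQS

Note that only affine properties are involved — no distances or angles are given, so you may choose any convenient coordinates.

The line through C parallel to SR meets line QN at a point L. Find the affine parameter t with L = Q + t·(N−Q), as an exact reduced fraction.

t = -3

Assign S = (0, 0), C = (1, 0), N = (0, 1) — the answer is frame-independent, so this choice is without loss of generality.
1. Q lies on line NS with NQ:QS = 2:3 ⇒ Q = (0, 3/5)
2. R is the centroid of triangle CQS ⇒ R = (1/3, 1/5)
through C parallel to SR: direction (1/3, 1/5); meets QN at L = (0, -3/5)
L = Q + t·(N−Q) with t = -3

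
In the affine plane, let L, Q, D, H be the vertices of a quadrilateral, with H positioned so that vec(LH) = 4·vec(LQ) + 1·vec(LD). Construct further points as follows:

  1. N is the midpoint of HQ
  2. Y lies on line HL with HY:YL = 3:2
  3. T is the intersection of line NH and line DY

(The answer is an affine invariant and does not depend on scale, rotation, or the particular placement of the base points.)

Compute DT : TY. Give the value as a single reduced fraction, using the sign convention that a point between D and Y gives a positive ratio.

DT:TY = -20/3

Work in coordinates with L = (0, 0), Q = (1, 0), D = (0, 1), H = (4, 1).
1. N is the midpoint of HQ ⇒ N = (5/2, 1/2)
2. Y lies on line HL with HY:YL = 3:2 ⇒ Y = (8/5, 2/5)
3. T is the intersection of line NH and line DY ⇒ T = (32/17, 5/17)
T = D + t·(Y−D) with t = 20/17, so DT:TY = t:(1−t) = 20/17:-3/17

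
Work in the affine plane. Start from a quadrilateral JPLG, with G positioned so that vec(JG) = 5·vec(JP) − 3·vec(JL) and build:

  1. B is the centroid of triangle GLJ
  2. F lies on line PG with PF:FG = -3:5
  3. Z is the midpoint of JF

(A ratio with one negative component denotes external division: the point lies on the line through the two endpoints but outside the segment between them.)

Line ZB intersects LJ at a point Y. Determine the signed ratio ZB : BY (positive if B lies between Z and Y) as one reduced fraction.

Set J = (0, 0), P = (1, 0), L = (0, 1), G = (5, -3); any affine frame gives the same invariant.
1. B is the centroid of triangle GLJ ⇒ B = (5/3, -2/3)
2. F lies on line PG with PF:FG = -3:5 ⇒ F = (-5, 9/2)
3. Z is the midpoint of JF ⇒ Z = (-5/2, 9/4)
line ZB meets LJ at Y = (0, 1/2)
B = Z + t·(Y−Z) with t = 5/3, so ZB:BY = 5/3:-2/3

ZB:BY = -5/2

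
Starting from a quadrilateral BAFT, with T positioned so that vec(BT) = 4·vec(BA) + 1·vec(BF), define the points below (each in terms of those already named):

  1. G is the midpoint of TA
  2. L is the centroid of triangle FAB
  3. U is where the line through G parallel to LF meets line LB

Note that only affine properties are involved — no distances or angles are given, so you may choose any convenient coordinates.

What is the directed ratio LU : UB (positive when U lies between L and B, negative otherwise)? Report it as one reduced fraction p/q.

Choose coordinates B = (0, 0), A = (1, 0), F = (0, 1), T = (4, 1).
1. G is the midpoint of TA ⇒ G = (5/2, 1/2)
2. L is the centroid of triangle FAB ⇒ L = (1/3, 1/3)
3. U is where the line through G parallel to LF meets line LB ⇒ U = (11/6, 11/6)
U = L + t·(B−L) with t = -9/2, so LU:UB = t:(1−t) = -9/2:11/2

LU:UB = -9/11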